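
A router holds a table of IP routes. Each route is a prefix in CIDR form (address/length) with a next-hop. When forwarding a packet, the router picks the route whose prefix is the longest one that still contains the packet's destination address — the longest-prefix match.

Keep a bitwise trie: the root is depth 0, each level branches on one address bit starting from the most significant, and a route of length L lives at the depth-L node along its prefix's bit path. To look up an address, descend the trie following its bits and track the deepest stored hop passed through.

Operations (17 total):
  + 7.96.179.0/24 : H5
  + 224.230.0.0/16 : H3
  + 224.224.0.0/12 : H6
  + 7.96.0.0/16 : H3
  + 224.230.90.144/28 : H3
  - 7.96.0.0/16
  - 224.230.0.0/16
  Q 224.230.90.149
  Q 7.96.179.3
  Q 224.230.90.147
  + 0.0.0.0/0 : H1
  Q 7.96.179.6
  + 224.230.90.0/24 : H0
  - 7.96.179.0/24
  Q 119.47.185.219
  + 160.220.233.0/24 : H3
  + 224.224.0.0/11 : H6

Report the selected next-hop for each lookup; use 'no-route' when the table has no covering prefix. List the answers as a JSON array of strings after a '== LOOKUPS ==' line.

Trace:
  + 7.96.179.0/24 (H5) depth=24
  + 224.230.0.0/16 (H3) depth=16
  + 224.224.0.0/12 (H6) depth=12
  + 7.96.0.0/16 (H3) depth=16
  + 224.230.90.144/28 (H3) depth=28
  - 7.96.0.0/16 clear@16
  - 224.230.0.0/16 clear@16
  Q 224.230.90.149: descend 1110000011100110010110101001 ; hops seen [H6,H3] ; pick H3
  Q 7.96.179.3: descend 000001110110000010110011 ; hops seen [H5] ; pick H5
  Q 224.230.90.147: descend 1110000011100110010110101001 ; hops seen [H6,H3] ; pick H3
  + 0.0.0.0/0 (H1) depth=0
  Q 7.96.179.6: descend 000001110110000010110011 ; hops seen [H1,H5] ; pick H5
  + 224.230.90.0/24 (H0) depth=24
  - 7.96.179.0/24 clear@24
  Q 119.47.185.219: descend 0 ; hops seen [H1] ; pick H1
  + 160.220.233.0/24 (H3) depth=24
  + 224.224.0.0/11 (H6) depth=11

== LOOKUPS ==
["H3","H5","H3","H5","H1"]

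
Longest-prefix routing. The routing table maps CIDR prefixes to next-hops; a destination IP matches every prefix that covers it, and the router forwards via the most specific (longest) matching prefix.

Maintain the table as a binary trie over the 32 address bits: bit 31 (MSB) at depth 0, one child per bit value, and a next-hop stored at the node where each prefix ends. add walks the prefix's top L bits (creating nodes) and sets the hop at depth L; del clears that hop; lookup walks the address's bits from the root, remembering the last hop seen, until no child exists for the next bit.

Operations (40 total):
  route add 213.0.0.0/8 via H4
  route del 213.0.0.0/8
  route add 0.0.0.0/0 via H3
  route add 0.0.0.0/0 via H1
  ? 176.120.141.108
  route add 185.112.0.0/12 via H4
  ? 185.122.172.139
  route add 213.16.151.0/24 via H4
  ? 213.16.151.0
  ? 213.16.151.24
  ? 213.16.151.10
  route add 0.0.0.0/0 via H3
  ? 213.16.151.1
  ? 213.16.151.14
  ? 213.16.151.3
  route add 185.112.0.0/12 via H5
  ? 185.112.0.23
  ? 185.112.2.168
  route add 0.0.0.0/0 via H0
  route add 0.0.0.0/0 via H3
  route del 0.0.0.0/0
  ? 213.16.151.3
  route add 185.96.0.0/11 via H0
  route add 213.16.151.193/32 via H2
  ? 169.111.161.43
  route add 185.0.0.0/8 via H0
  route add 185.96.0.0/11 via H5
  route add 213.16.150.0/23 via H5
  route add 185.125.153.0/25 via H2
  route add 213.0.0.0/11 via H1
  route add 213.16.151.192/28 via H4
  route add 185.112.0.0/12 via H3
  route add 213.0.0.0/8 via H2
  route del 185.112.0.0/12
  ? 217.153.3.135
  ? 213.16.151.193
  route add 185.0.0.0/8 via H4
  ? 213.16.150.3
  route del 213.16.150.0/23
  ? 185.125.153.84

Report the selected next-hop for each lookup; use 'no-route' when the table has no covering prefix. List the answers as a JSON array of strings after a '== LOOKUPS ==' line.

Apply in order:
  + 213.0.0.0/8 (H4) depth=8
  del 213.0.0.0/8 (clear depth 8)
  + 0.0.0.0/0 (H3) depth=0
  + 0.0.0.0/0 (H1) depth=0
  lookup 176.120.141.108: bits 1 walk d0:H1→d1:- -> H1
  + 185.112.0.0/12 (H4) depth=12
  lookup 185.122.172.139: bits 101110010111 walk d0:H1→d1:-→d2:-→d3:-→d4:-→d5:-→d6:-→d7:-→d8:-→d9:-→d10:-→d11:-→d12:H4 -> H4
  + 213.16.151.0/24 (H4) depth=24
  lookup 213.16.151.0: bits 110101010001000010010111 walk d0:H1→d1:-→d2:-→d3:-→d4:-→d5:-→d6:-→d7:-→d8:-→d9:-→d10:-→d11:-→d12:-→d13:-→d14:-→d15:-→d16:-→d17:-→d18:-→d19:-→d20:-→d21:-→d22:-→d23:-→d24:H4 -> H4
  lookup 213.16.151.24: bits 110101010001000010010111 walk d0:H1→d1:-→d2:-→d3:-→d4:-→d5:-→d6:-→d7:-→d8:-→d9:-→d10:-→d11:-→d12:-→d13:-→d14:-→d15:-→d16:-→d17:-→d18:-→d19:-→d20:-→d21:-→d22:-→d23:-→d24:H4 -> H4
  lookup 213.16.151.10: bits 110101010001000010010111 walk d0:H1→d1:-→d2:-→d3:-→d4:-→d5:-→d6:-→d7:-→d8:-→d9:-→d10:-→d11:-→d12:-→d13:-→d14:-→d15:-→d16:-→d17:-→d18:-→d19:-→d20:-→d21:-→d22:-→d23:-→d24:H4 -> H4
  + 0.0.0.0/0 (H3) depth=0
  lookup 213.16.151.1: bits 110101010001000010010111 walk d0:H3→d1:-→d2:-→d3:-→d4:-→d5:-→d6:-→d7:-→d8:-→d9:-→d10:-→d11:-→d12:-→d13:-→d14:-→d15:-→d16:-→d17:-→d18:-→d19:-→d20:-→d21:-→d22:-→d23:-→d24:H4 -> H4
  lookup 213.16.151.14: bits 110101010001000010010111 walk d0:H3→d1:-→d2:-→d3:-→d4:-→d5:-→d6:-→d7:-→d8:-→d9:-→d10:-→d11:-→d12:-→d13:-→d14:-→d15:-→d16:-→d17:-→d18:-→d19:-→d20:-→d21:-→d22:-→d23:-→d24:H4 -> H4
  lookup 213.16.151.3: bits 110101010001000010010111 walk d0:H3→d1:-→d2:-→d3:-→d4:-→d5:-→d6:-→d7:-→d8:-→d9:-→d10:-→d11:-→d12:-→d13:-→d14:-→d15:-→d16:-→d17:-→d18:-→d19:-→d20:-→d21:-→d22:-→d23:-→d24:H4 -> H4
  + 185.112.0.0/12 (H5) depth=12
  lookup 185.112.0.23: bits 101110010111 walk d0:H3→d1:-→d2:-→d3:-→d4:-→d5:-→d6:-→d7:-→d8:-→d9:-→d10:-→d11:-→d12:H5 -> H5
  lookup 185.112.2.168: bits 101110010111 walk d0:H3→d1:-→d2:-→d3:-→d4:-→d5:-→d6:-→d7:-→d8:-→d9:-→d10:-→d11:-→d12:H5 -> H5
  + 0.0.0.0/0 (H0) depth=0
  + 0.0.0.0/0 (H3) depth=0
  del 0.0.0.0/0 (clear depth 0)
  lookup 213.16.151.3: bits 110101010001000010010111 walk d0:-→d1:-→d2:-→d3:-→d4:-→d5:-→d6:-→d7:-→d8:-→d9:-→d10:-→d11:-→d12:-→d13:-→d14:-→d15:-→d16:-→d17:-→d18:-→d19:-→d20:-→d21:-→d22:-→d23:-→d24:H4 -> H4
  + 185.96.0.0/11 (H0) depth=11
  + 213.16.151.193/32 (H2) depth=32
  lookup 169.111.161.43: bits 101 walk d0:-→d1:-→d2:-→d3:- -> no-route
  + 185.0.0.0/8 (H0) depth=8
  + 185.96.0.0/11 (H5) depth=11
  + 213.16.150.0/23 (H5) depth=23
  + 185.125.153.0/25 (H2) depth=25
  + 213.0.0.0/11 (H1) depth=11
  + 213.16.151.192/28 (H4) depth=28
  + 185.112.0.0/12 (H3) depth=12
  + 213.0.0.0/8 (H2) depth=8
  del 185.112.0.0/12 (clear depth 12)
  lookup 217.153.3.135: bits 1101 walk d0:-→d1:-→d2:-→d3:-→d4:- -> no-route
  lookup 213.16.151.193: bits 11010101000100001001011111000001 walk d0:-→d1:-→d2:-→d3:-→d4:-→d5:-→d6:-→d7:-→d8:H2→d9:-→d10:-→d11:H1→d12:-→d13:-→d14:-→d15:-→d16:-→d17:-→d18:-→d19:-→d20:-→d21:-→d22:-→d23:H5→d24:H4→d25:-→d26:-→d27:-→d28:H4→d29:-→d30:-→d31:-→d32:H2 -> H2
  + 185.0.0.0/8 (H4) depth=8
  lookup 213.16.150.3: bits 11010101000100001001011 walk d0:-→d1:-→d2:-→d3:-→d4:-→d5:-→d6:-→d7:-→d8:H2→d9:-→d10:-→d11:H1→d12:-→d13:-→d14:-→d15:-→d16:-→d17:-→d18:-→d19:-→d20:-→d21:-→d22:-→d23:H5 -> H5
  del 213.16.150.0/23 (clear depth 23)
  lookup 185.125.153.84: bits 1011100101111101100110010 walk d0:-→d1:-→d2:-→d3:-→d4:-→d5:-→d6:-→d7:-→d8:H4→d9:-→d10:-→d11:H5→d12:-→d13:-→d14:-→d15:-→d16:-→d17:-→d18:-→d19:-→d20:-→d21:-→d22:-→d23:-→d24:-→d25:H2 -> H2

== LOOKUPS ==
["H1","H4","H4","H4","H4","H4","H4","H4","H5","H5","H4","no-route","no-route","H2","H5","H2"]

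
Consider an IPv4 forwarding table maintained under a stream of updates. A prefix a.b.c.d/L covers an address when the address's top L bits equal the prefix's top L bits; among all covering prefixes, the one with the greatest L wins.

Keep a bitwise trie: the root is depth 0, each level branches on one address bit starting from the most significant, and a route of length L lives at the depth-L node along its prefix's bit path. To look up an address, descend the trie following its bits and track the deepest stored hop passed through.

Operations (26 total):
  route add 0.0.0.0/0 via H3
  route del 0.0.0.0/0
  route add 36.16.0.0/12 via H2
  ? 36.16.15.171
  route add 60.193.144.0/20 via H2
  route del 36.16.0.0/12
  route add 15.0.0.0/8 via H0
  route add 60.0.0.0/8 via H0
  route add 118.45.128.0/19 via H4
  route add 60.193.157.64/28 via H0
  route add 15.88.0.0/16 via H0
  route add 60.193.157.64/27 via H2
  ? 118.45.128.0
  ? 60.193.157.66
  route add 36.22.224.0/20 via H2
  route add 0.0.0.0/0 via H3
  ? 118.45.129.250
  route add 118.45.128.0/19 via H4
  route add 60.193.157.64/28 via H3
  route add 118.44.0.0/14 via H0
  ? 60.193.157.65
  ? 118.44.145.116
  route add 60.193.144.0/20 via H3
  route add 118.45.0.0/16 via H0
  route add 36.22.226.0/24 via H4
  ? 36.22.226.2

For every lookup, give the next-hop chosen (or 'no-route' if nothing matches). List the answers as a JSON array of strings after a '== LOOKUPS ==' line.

Apply in order:
  + 0.0.0.0/0 (H3) depth=0
  del 0.0.0.0/0 (clear depth 0)
  + 36.16.0.0/12 (H2) depth=12
  Q 36.16.15.171: descend 001001000001 ; hops seen [H2] ; pick H2
  + 60.193.144.0/20 (H2) depth=20
  del 36.16.0.0/12 (clear depth 12)
  + 15.0.0.0/8 (H0) depth=8
  + 60.0.0.0/8 (H0) depth=8
  + 118.45.128.0/19 (H4) depth=19
  + 60.193.157.64/28 (H0) depth=28
  + 15.88.0.0/16 (H0) depth=16
  + 60.193.157.64/27 (H2) depth=27
  Q 118.45.128.0: descend 0111011000101101100 ; hops seen [H4] ; pick H4
  Q 60.193.157.66: descend 0011110011000001100111010100 ; hops seen [H0,H2,H2,H0] ; pick H0
  + 36.22.224.0/20 (H2) depth=20
  + 0.0.0.0/0 (H3) depth=0
  Q 118.45.129.250: descend 0111011000101101100 ; hops seen [H3,H4] ; pick H4
  + 118.45.128.0/19 (H4) depth=19
  + 60.193.157.64/28 (H3) depth=28
  + 118.44.0.0/14 (H0) depth=14
  Q 60.193.157.65: descend 0011110011000001100111010100 ; hops seen [H3,H0,H2,H2,H3] ; pick H3
  Q 118.44.145.116: descend 011101100010110 ; hops seen [H3,H0] ; pick H0
  + 60.193.144.0/20 (H3) depth=20
  + 118.45.0.0/16 (H0) depth=16
  + 36.22.226.0/24 (H4) depth=24
  Q 36.22.226.2: descend 001001000001011011100010 ; hops seen [H3,H2,H4] ; pick H4

== LOOKUPS ==
["H2","H4","H0","H4","H3","H0","H4"]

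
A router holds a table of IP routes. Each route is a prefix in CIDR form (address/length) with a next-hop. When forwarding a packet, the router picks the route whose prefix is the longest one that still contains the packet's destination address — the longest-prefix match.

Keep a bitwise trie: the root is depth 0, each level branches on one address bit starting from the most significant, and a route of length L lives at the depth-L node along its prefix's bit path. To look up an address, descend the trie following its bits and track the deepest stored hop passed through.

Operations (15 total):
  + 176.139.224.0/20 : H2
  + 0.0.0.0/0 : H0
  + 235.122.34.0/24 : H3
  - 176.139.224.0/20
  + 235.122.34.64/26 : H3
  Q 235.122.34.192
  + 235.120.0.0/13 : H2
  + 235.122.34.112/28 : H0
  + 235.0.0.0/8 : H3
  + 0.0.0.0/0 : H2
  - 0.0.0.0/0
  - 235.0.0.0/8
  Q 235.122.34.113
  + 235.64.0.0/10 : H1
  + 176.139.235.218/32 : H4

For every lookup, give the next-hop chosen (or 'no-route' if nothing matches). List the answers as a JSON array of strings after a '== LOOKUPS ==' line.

Apply in order:
  add 176.139.224.0/20 -> H2 at depth 20
  add 0.0.0.0/0 -> H0 at depth 0
  add 235.122.34.0/24 -> H3 at depth 24
  - 176.139.224.0/20 clear@20
  add 235.122.34.64/26 -> H3 at depth 26
  ? 235.122.34.192  path d0:H0→d1:-→d2:-→d3:-→d4:-→d5:-→d6:-→d7:-→d8:-→d9:-→d10:-→d11:-→d12:-→d13:-→d14:-→d15:-→d16:-→d17:-→d18:-→d19:-→d20:-→d21:-→d22:-→d23:-→d24:H3  best=H3
  add 235.120.0.0/13 -> H2 at depth 13
  add 235.122.34.112/28 -> H0 at depth 28
  add 235.0.0.0/8 -> H3 at depth 8
  add 0.0.0.0/0 -> H2 at depth 0
  - 0.0.0.0/0 clear@0
  - 235.0.0.0/8 clear@8
  ? 235.122.34.113  path d0:-→d1:-→d2:-→d3:-→d4:-→d5:-→d6:-→d7:-→d8:-→d9:-→d10:-→d11:-→d12:-→d13:H2→d14:-→d15:-→d16:-→d17:-→d18:-→d19:-→d20:-→d21:-→d22:-→d23:-→d24:H3→d25:-→d26:H3→d27:-→d28:H0  best=H0
  add 235.64.0.0/10 -> H1 at depth 10
  add 176.139.235.218/32 -> H4 at depth 32

== LOOKUPS ==
["H3","H0"]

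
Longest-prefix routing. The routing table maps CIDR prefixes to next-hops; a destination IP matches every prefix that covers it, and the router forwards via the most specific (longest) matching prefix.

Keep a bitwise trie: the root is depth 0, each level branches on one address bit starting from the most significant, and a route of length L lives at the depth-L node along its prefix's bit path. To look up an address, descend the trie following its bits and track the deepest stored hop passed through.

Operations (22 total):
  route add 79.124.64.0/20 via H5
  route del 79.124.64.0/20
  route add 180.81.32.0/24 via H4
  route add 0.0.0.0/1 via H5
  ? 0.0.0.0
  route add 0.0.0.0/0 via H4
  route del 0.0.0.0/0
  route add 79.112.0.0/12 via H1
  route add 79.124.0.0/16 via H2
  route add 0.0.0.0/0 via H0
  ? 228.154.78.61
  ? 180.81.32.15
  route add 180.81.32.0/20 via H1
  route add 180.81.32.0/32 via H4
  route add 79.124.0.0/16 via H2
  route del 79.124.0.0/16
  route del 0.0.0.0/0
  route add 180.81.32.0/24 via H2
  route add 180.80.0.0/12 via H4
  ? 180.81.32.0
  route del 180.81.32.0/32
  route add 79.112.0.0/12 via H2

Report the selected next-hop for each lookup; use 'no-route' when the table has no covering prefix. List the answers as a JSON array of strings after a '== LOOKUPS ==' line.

Apply in order:
  add 79.124.64.0/20 -> H5 at depth 20
  del 79.124.64.0/20 (clear depth 20)
  add 180.81.32.0/24 -> H4 at depth 24
  add 0.0.0.0/1 -> H5 at depth 1
  Q 0.0.0.0: descend 0 ; hops seen [H5] ; pick H5
  add 0.0.0.0/0 -> H4 at depth 0
  del 0.0.0.0/0 (clear depth 0)
  add 79.112.0.0/12 -> H1 at depth 12
  add 79.124.0.0/16 -> H2 at depth 16
  add 0.0.0.0/0 -> H0 at depth 0
  Q 228.154.78.61: descend 1 ; hops seen [H0] ; pick H0
  Q 180.81.32.15: descend 101101000101000100100000 ; hops seen [H0,H4] ; pick H4
  add 180.81.32.0/20 -> H1 at depth 20
  add 180.81.32.0/32 -> H4 at depth 32
  add 79.124.0.0/16 -> H2 at depth 16
  del 79.124.0.0/16 (clear depth 16)
  del 0.0.0.0/0 (clear depth 0)
  add 180.81.32.0/24 -> H2 at depth 24
  add 180.80.0.0/12 -> H4 at depth 12
  Q 180.81.32.0: descend 10110100010100010010000000000000 ; hops seen [H4,H1,H2,H4] ; pick H4
  del 180.81.32.0/32 (clear depth 32)
  add 79.112.0.0/12 -> H2 at depth 12

== LOOKUPS ==
["H5","H0","H4","H4"]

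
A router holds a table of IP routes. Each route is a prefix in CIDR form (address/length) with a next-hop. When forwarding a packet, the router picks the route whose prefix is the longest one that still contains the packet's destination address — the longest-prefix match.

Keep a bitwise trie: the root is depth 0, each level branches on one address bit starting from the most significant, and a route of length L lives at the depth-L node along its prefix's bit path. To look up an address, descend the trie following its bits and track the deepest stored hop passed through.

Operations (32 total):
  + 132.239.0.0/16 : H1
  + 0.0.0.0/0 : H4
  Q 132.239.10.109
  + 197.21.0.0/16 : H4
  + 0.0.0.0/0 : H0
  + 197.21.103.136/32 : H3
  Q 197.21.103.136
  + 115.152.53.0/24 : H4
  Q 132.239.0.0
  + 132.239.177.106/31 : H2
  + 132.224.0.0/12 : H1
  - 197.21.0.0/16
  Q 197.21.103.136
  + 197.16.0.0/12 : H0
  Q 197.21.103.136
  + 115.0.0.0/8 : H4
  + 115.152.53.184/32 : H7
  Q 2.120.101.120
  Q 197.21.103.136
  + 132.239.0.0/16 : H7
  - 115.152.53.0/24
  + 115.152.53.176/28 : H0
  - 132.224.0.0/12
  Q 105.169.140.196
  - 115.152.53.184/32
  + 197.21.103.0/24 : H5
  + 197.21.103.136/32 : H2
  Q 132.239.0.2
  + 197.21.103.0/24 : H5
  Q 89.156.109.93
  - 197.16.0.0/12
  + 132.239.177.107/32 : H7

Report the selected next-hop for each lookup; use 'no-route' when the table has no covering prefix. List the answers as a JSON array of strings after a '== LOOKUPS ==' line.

Process each operation:
  add 132.239.0.0/16 -> H1 at depth 16
  add 0.0.0.0/0 -> H4 at depth 0
  lookup 132.239.10.109: bits 1000010011101111 walk d0:H4→d1:-→d2:-→d3:-→d4:-→d5:-→d6:-→d7:-→d8:-→d9:-→d10:-→d11:-→d12:-→d13:-→d14:-→d15:-→d16:H1 -> H1
  add 197.21.0.0/16 -> H4 at depth 16
  add 0.0.0.0/0 -> H0 at depth 0
  add 197.21.103.136/32 -> H3 at depth 32
  lookup 197.21.103.136: bits 11000101000101010110011110001000 walk d0:H0→d1:-→d2:-→d3:-→d4:-→d5:-→d6:-→d7:-→d8:-→d9:-→d10:-→d11:-→d12:-→d13:-→d14:-→d15:-→d16:H4→d17:-→d18:-→d19:-→d20:-→d21:-→d22:-→d23:-→d24:-→d25:-→d26:-→d27:-→d28:-→d29:-→d30:-→d31:-→d32:H3 -> H3
  add 115.152.53.0/24 -> H4 at depth 24
  lookup 132.239.0.0: bits 1000010011101111 walk d0:H0→d1:-→d2:-→d3:-→d4:-→d5:-→d6:-→d7:-→d8:-→d9:-→d10:-→d11:-→d12:-→d13:-→d14:-→d15:-→d16:H1 -> H1
  add 132.239.177.106/31 -> H2 at depth 31
  add 132.224.0.0/12 -> H1 at depth 12
  del 197.21.0.0/16 (clear depth 16)
  lookup 197.21.103.136: bits 11000101000101010110011110001000 walk d0:H0→d1:-→d2:-→d3:-→d4:-→d5:-→d6:-→d7:-→d8:-→d9:-→d10:-→d11:-→d12:-→d13:-→d14:-→d15:-→d16:-→d17:-→d18:-→d19:-→d20:-→d21:-→d22:-→d23:-→d24:-→d25:-→d26:-→d27:-→d28:-→d29:-→d30:-→d31:-→d32:H3 -> H3
  add 197.16.0.0/12 -> H0 at depth 12
  lookup 197.21.103.136: bits 11000101000101010110011110001000 walk d0:H0→d1:-→d2:-→d3:-→d4:-→d5:-→d6:-→d7:-→d8:-→d9:-→d10:-→d11:-→d12:H0→d13:-→d14:-→d15:-→d16:-→d17:-→d18:-→d19:-→d20:-→d21:-→d22:-→d23:-→d24:-→d25:-→d26:-→d27:-→d28:-→d29:-→d30:-→d31:-→d32:H3 -> H3
  add 115.0.0.0/8 -> H4 at depth 8
  add 115.152.53.184/32 -> H7 at depth 32
  lookup 2.120.101.120: bits 0 walk d0:H0→d1:- -> H0
  lookup 197.21.103.136: bits 11000101000101010110011110001000 walk d0:H0→d1:-→d2:-→d3:-→d4:-→d5:-→d6:-→d7:-→d8:-→d9:-→d10:-→d11:-→d12:H0→d13:-→d14:-→d15:-→d16:-→d17:-→d18:-→d19:-→d20:-→d21:-→d22:-→d23:-→d24:-→d25:-→d26:-→d27:-→d28:-→d29:-→d30:-→d31:-→d32:H3 -> H3
  add 132.239.0.0/16 -> H7 at depth 16
  del 115.152.53.0/24 (clear depth 24)
  add 115.152.53.176/28 -> H0 at depth 28
  del 132.224.0.0/12 (clear depth 12)
  lookup 105.169.140.196: bits 011 walk d0:H0→d1:-→d2:-→d3:- -> H0
  del 115.152.53.184/32 (clear depth 32)
  add 197.21.103.0/24 -> H5 at depth 24
  add 197.21.103.136/32 -> H2 at depth 32
  lookup 132.239.0.2: bits 1000010011101111 walk d0:H0→d1:-→d2:-→d3:-→d4:-→d5:-→d6:-→d7:-→d8:-→d9:-→d10:-→d11:-→d12:-→d13:-→d14:-→d15:-→d16:H7 -> H7
  add 197.21.103.0/24 -> H5 at depth 24
  lookup 89.156.109.93: bits 01 walk d0:H0→d1:-→d2:- -> H0
  del 197.16.0.0/12 (clear depth 12)
  add 132.239.177.107/32 -> H7 at depth 32

== LOOKUPS ==
["H1","H3","H1","H3","H3","H0","H3","H0","H7","H0"]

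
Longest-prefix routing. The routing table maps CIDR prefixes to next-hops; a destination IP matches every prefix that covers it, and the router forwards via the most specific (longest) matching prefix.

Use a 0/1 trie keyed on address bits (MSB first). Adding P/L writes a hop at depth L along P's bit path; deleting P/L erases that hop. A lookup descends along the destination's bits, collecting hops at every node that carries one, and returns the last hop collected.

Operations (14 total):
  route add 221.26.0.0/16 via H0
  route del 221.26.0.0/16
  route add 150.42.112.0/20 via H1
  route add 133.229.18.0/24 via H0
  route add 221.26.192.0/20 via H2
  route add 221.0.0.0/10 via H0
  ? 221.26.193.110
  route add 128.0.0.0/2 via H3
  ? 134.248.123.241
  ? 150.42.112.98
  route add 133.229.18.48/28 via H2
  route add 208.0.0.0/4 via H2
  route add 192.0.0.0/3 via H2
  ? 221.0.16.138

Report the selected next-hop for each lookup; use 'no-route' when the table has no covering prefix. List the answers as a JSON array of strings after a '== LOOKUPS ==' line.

Trace:
  + 221.26.0.0/16 (H0) depth=16
  - 221.26.0.0/16 clear@16
  + 150.42.112.0/20 (H1) depth=20
  + 133.229.18.0/24 (H0) depth=24
  + 221.26.192.0/20 (H2) depth=20
  + 221.0.0.0/10 (H0) depth=10
  ? 221.26.193.110  path d0:-→d1:-→d2:-→d3:-→d4:-→d5:-→d6:-→d7:-→d8:-→d9:-→d10:H0→d11:-→d12:-→d13:-→d14:-→d15:-→d16:-→d17:-→d18:-→d19:-→d20:H2  best=H2
  + 128.0.0.0/2 (H3) depth=2
  ? 134.248.123.241  path d0:-→d1:-→d2:H3→d3:-→d4:-→d5:-→d6:-  best=H3
  ? 150.42.112.98  path d0:-→d1:-→d2:H3→d3:-→d4:-→d5:-→d6:-→d7:-→d8:-→d9:-→d10:-→d11:-→d12:-→d13:-→d14:-→d15:-→d16:-→d17:-→d18:-→d19:-→d20:H1  best=H1
  + 133.229.18.48/28 (H2) depth=28
  + 208.0.0.0/4 (H2) depth=4
  + 192.0.0.0/3 (H2) depth=3
  ? 221.0.16.138  path d0:-→d1:-→d2:-→d3:H2→d4:H2→d5:-→d6:-→d7:-→d8:-→d9:-→d10:H0→d11:-  best=H0

== LOOKUPS ==
["H2","H3","H1","H0"]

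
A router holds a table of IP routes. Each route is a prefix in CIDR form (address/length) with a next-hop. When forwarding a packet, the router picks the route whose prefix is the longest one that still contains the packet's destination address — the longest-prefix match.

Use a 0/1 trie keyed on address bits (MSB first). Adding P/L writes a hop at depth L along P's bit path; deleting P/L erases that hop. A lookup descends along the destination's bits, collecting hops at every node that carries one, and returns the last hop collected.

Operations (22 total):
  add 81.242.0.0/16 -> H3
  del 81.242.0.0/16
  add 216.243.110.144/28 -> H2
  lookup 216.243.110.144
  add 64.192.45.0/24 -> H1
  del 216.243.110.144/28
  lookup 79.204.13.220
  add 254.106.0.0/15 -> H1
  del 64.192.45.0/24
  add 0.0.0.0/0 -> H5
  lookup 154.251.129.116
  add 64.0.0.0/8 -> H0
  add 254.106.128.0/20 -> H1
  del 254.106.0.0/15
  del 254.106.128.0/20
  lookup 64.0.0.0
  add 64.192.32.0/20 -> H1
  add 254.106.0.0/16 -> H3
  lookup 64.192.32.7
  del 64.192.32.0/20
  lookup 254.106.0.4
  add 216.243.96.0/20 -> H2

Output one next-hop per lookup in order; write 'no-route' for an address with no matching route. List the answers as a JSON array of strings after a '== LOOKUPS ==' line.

Process each operation:
  + 81.242.0.0/16 (H3) depth=16
  - 81.242.0.0/16 clear@16
  + 216.243.110.144/28 (H2) depth=28
  Q 216.243.110.144: descend 1101100011110011011011101001 ; hops seen [H2] ; pick H2
  + 64.192.45.0/24 (H1) depth=24
  - 216.243.110.144/28 clear@28
  Q 79.204.13.220: descend 0100 ; hops seen [∅] ; pick no-route
  + 254.106.0.0/15 (H1) depth=15
  - 64.192.45.0/24 clear@24
  + 0.0.0.0/0 (H5) depth=0
  Q 154.251.129.116: descend 1 ; hops seen [H5] ; pick H5
  + 64.0.0.0/8 (H0) depth=8
  + 254.106.128.0/20 (H1) depth=20
  - 254.106.0.0/15 clear@15
  - 254.106.128.0/20 clear@20
  Q 64.0.0.0: descend 01000000 ; hops seen [H5,H0] ; pick H0
  + 64.192.32.0/20 (H1) depth=20
  + 254.106.0.0/16 (H3) depth=16
  Q 64.192.32.7: descend 01000000110000000010 ; hops seen [H5,H0,H1] ; pick H1
  - 64.192.32.0/20 clear@20
  Q 254.106.0.4: descend 1111111001101010 ; hops seen [H5,H3] ; pick H3
  + 216.243.96.0/20 (H2) depth=20

== LOOKUPS ==
["H2","no-route","H5","H0","H1","H3"]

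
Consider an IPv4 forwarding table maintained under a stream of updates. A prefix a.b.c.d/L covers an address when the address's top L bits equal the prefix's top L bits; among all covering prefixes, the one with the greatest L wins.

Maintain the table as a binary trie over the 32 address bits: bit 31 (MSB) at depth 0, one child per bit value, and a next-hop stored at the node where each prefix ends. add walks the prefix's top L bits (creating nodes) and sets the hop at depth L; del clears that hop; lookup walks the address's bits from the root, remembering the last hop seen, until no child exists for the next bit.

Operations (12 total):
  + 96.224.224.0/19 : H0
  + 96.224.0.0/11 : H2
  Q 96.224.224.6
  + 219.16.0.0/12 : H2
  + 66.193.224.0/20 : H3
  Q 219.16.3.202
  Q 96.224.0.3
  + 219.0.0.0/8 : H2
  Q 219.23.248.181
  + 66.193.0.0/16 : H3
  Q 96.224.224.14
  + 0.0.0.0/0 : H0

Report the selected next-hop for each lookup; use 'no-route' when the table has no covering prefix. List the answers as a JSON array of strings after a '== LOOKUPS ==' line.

Trace:
  add 96.224.224.0/19 -> H0 at depth 19
  add 96.224.0.0/11 -> H2 at depth 11
  ? 96.224.224.6  path d0:-→d1:-→d2:-→d3:-→d4:-→d5:-→d6:-→d7:-→d8:-→d9:-→d10:-→d11:H2→d12:-→d13:-→d14:-→d15:-→d16:-→d17:-→d18:-→d19:H0  best=H0
  add 219.16.0.0/12 -> H2 at depth 12
  add 66.193.224.0/20 -> H3 at depth 20
  ? 219.16.3.202  path d0:-→d1:-→d2:-→d3:-→d4:-→d5:-→d6:-→d7:-→d8:-→d9:-→d10:-→d11:-→d12:H2  best=H2
  ? 96.224.0.3  path d0:-→d1:-→d2:-→d3:-→d4:-→d5:-→d6:-→d7:-→d8:-→d9:-→d10:-→d11:H2→d12:-→d13:-→d14:-→d15:-→d16:-  best=H2
  add 219.0.0.0/8 -> H2 at depth 8
  ? 219.23.248.181  path d0:-→d1:-→d2:-→d3:-→d4:-→d5:-→d6:-→d7:-→d8:H2→d9:-→d10:-→d11:-→d12:H2  best=H2
  add 66.193.0.0/16 -> H3 at depth 16
  ? 96.224.224.14  path d0:-→d1:-→d2:-→d3:-→d4:-→d5:-→d6:-→d7:-→d8:-→d9:-→d10:-→d11:H2→d12:-→d13:-→d14:-→d15:-→d16:-→d17:-→d18:-→d19:H0  best=H0
  add 0.0.0.0/0 -> H0 at depth 0

== LOOKUPS ==
["H0","H2","H2","H2","H0"]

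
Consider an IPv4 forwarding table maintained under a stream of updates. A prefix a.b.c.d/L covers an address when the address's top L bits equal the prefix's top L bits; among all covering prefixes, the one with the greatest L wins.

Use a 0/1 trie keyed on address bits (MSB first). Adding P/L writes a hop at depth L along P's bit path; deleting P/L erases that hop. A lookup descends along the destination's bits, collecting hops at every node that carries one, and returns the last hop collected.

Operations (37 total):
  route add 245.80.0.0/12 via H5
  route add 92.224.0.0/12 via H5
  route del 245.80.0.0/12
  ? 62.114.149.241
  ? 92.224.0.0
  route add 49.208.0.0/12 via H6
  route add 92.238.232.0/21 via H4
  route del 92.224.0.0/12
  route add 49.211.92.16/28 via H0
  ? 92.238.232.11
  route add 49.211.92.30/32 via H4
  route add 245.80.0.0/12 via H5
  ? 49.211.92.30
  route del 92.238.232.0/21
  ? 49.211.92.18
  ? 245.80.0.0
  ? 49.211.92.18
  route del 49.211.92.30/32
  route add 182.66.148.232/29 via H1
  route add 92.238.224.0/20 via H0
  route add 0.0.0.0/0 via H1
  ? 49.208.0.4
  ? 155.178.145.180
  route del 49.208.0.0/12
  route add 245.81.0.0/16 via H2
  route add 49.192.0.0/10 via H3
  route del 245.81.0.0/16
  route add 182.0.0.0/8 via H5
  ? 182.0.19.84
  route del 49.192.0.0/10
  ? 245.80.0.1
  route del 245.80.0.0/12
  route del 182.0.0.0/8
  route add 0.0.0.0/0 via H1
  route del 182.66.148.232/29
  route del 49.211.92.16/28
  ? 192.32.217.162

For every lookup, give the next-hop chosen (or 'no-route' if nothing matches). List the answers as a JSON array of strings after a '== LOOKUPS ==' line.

Process each operation:
  + 245.80.0.0/12 (H5) depth=12
  + 92.224.0.0/12 (H5) depth=12
  - 245.80.0.0/12 clear@12
  ? 62.114.149.241  path d0:-→d1:-  best=no-route
  ? 92.224.0.0  path d0:-→d1:-→d2:-→d3:-→d4:-→d5:-→d6:-→d7:-→d8:-→d9:-→d10:-→d11:-→d12:H5  best=H5
  + 49.208.0.0/12 (H6) depth=12
  + 92.238.232.0/21 (H4) depth=21
  - 92.224.0.0/12 clear@12
  + 49.211.92.16/28 (H0) depth=28
  ? 92.238.232.11  path d0:-→d1:-→d2:-→d3:-→d4:-→d5:-→d6:-→d7:-→d8:-→d9:-→d10:-→d11:-→d12:-→d13:-→d14:-→d15:-→d16:-→d17:-→d18:-→d19:-→d20:-→d21:H4  best=H4
  + 49.211.92.30/32 (H4) depth=32
  + 245.80.0.0/12 (H5) depth=12
  ? 49.211.92.30  path d0:-→d1:-→d2:-→d3:-→d4:-→d5:-→d6:-→d7:-→d8:-→d9:-→d10:-→d11:-→d12:H6→d13:-→d14:-→d15:-→d16:-→d17:-→d18:-→d19:-→d20:-→d21:-→d22:-→d23:-→d24:-→d25:-→d26:-→d27:-→d28:H0→d29:-→d30:-→d31:-→d32:H4  best=H4
  - 92.238.232.0/21 clear@21
  ? 49.211.92.18  path d0:-→d1:-→d2:-→d3:-→d4:-→d5:-→d6:-→d7:-→d8:-→d9:-→d10:-→d11:-→d12:H6→d13:-→d14:-→d15:-→d16:-→d17:-→d18:-→d19:-→d20:-→d21:-→d22:-→d23:-→d24:-→d25:-→d26:-→d27:-→d28:H0  best=H0
  ? 245.80.0.0  path d0:-→d1:-→d2:-→d3:-→d4:-→d5:-→d6:-→d7:-→d8:-→d9:-→d10:-→d11:-→d12:H5  best=H5
  ? 49.211.92.18  path d0:-→d1:-→d2:-→d3:-→d4:-→d5:-→d6:-→d7:-→d8:-→d9:-→d10:-→d11:-→d12:H6→d13:-→d14:-→d15:-→d16:-→d17:-→d18:-→d19:-→d20:-→d21:-→d22:-→d23:-→d24:-→d25:-→d26:-→d27:-→d28:H0  best=H0
  - 49.211.92.30/32 clear@32
  + 182.66.148.232/29 (H1) depth=29
  + 92.238.224.0/20 (H0) depth=20
  + 0.0.0.0/0 (H1) depth=0
  ? 49.208.0.4  path d0:H1→d1:-→d2:-→d3:-→d4:-→d5:-→d6:-→d7:-→d8:-→d9:-→d10:-→d11:-→d12:H6→d13:-→d14:-  best=H6
  ? 155.178.145.180  path d0:H1→d1:-→d2:-  best=H1
  - 49.208.0.0/12 clear@12
  + 245.81.0.0/16 (H2) depth=16
  + 49.192.0.0/10 (H3) depth=10
  - 245.81.0.0/16 clear@16
  + 182.0.0.0/8 (H5) depth=8
  ? 182.0.19.84  path d0:H1→d1:-→d2:-→d3:-→d4:-→d5:-→d6:-→d7:-→d8:H5→d9:-  best=H5
  - 49.192.0.0/10 clear@10
  ? 245.80.0.1  path d0:H1→d1:-→d2:-→d3:-→d4:-→d5:-→d6:-→d7:-→d8:-→d9:-→d10:-→d11:-→d12:H5→d13:-→d14:-→d15:-  best=H5
  - 245.80.0.0/12 clear@12
  - 182.0.0.0/8 clear@8
  + 0.0.0.0/0 (H1) depth=0
  - 182.66.148.232/29 clear@29
  - 49.211.92.16/28 clear@28
  ? 192.32.217.162  path d0:H1→d1:-→d2:-  best=H1

== LOOKUPS ==
["no-route","H5","H4","H4","H0","H5","H0","H6","H1","H5","H5","H1"]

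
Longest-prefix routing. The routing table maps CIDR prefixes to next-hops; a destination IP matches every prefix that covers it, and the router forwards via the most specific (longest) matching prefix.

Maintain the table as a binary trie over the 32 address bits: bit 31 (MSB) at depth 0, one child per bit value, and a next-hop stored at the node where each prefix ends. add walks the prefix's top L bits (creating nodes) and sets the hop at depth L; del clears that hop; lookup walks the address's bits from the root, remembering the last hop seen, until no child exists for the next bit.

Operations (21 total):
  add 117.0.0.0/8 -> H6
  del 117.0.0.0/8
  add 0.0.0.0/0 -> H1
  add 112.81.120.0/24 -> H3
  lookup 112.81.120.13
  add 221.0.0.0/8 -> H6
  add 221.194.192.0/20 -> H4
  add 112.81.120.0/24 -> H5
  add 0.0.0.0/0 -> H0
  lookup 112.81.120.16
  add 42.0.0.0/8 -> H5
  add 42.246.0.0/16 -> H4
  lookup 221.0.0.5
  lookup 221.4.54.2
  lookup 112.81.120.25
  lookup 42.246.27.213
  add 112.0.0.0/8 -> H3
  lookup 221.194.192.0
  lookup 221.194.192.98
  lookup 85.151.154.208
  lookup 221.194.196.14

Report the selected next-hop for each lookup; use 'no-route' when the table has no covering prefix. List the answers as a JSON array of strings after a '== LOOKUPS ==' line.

Process each operation:
  add 117.0.0.0/8 -> H6 at depth 8
  - 117.0.0.0/8 clear@8
  add 0.0.0.0/0 -> H1 at depth 0
  add 112.81.120.0/24 -> H3 at depth 24
  lookup 112.81.120.13: bits 011100000101000101111000 walk d0:H1→d1:-→d2:-→d3:-→d4:-→d5:-→d6:-→d7:-→d8:-→d9:-→d10:-→d11:-→d12:-→d13:-→d14:-→d15:-→d16:-→d17:-→d18:-→d19:-→d20:-→d21:-→d22:-→d23:-→d24:H3 -> H3
  add 221.0.0.0/8 -> H6 at depth 8
  add 221.194.192.0/20 -> H4 at depth 20
  add 112.81.120.0/24 -> H5 at depth 24
  add 0.0.0.0/0 -> H0 at depth 0
  lookup 112.81.120.16: bits 011100000101000101111000 walk d0:H0→d1:-→d2:-→d3:-→d4:-→d5:-→d6:-→d7:-→d8:-→d9:-→d10:-→d11:-→d12:-→d13:-→d14:-→d15:-→d16:-→d17:-→d18:-→d19:-→d20:-→d21:-→d22:-→d23:-→d24:H5 -> H5
  add 42.0.0.0/8 -> H5 at depth 8
  add 42.246.0.0/16 -> H4 at depth 16
  lookup 221.0.0.5: bits 11011101 walk d0:H0→d1:-→d2:-→d3:-→d4:-→d5:-→d6:-→d7:-→d8:H6 -> H6
  lookup 221.4.54.2: bits 11011101 walk d0:H0→d1:-→d2:-→d3:-→d4:-→d5:-→d6:-→d7:-→d8:H6 -> H6
  lookup 112.81.120.25: bits 011100000101000101111000 walk d0:H0→d1:-→d2:-→d3:-→d4:-→d5:-→d6:-→d7:-→d8:-→d9:-→d10:-→d11:-→d12:-→d13:-→d14:-→d15:-→d16:-→d17:-→d18:-→d19:-→d20:-→d21:-→d22:-→d23:-→d24:H5 -> H5
  lookup 42.246.27.213: bits 0010101011110110 walk d0:H0→d1:-→d2:-→d3:-→d4:-→d5:-→d6:-→d7:-→d8:H5→d9:-→d10:-→d11:-→d12:-→d13:-→d14:-→d15:-→d16:H4 -> H4
  add 112.0.0.0/8 -> H3 at depth 8
  lookup 221.194.192.0: bits 11011101110000101100 walk d0:H0→d1:-→d2:-→d3:-→d4:-→d5:-→d6:-→d7:-→d8:H6→d9:-→d10:-→d11:-→d12:-→d13:-→d14:-→d15:-→d16:-→d17:-→d18:-→d19:-→d20:H4 -> H4
  lookup 221.194.192.98: bits 11011101110000101100 walk d0:H0→d1:-→d2:-→d3:-→d4:-→d5:-→d6:-→d7:-→d8:H6→d9:-→d10:-→d11:-→d12:-→d13:-→d14:-→d15:-→d16:-→d17:-→d18:-→d19:-→d20:H4 -> H4
  lookup 85.151.154.208: bits 01 walk d0:H0→d1:-→d2:- -> H0
  lookup 221.194.196.14: bits 11011101110000101100 walk d0:H0→d1:-→d2:-→d3:-→d4:-→d5:-→d6:-→d7:-→d8:H6→d9:-→d10:-→d11:-→d12:-→d13:-→d14:-→d15:-→d16:-→d17:-→d18:-→d19:-→d20:H4 -> H4

== LOOKUPS ==
["H3","H5","H6","H6","H5","H4","H4","H4","H0","H4"]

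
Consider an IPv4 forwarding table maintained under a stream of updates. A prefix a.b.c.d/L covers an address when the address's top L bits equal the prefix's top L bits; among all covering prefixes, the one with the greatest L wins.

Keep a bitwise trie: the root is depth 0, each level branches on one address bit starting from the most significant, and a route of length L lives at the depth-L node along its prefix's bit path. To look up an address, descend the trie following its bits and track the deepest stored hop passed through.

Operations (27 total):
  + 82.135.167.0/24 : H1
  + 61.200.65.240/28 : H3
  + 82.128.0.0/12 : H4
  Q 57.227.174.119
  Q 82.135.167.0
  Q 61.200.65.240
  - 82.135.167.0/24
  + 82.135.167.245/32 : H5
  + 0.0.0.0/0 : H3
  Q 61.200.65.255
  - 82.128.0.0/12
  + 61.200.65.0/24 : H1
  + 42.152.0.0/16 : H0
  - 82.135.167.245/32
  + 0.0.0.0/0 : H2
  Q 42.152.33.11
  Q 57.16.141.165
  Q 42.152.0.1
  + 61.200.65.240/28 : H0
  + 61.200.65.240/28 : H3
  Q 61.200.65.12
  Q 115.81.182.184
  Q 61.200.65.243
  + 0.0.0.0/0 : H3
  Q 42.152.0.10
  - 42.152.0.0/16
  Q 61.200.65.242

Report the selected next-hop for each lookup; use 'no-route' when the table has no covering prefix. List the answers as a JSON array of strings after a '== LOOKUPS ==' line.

Process each operation:
  + 82.135.167.0/24 (H1) depth=24
  + 61.200.65.240/28 (H3) depth=28
  + 82.128.0.0/12 (H4) depth=12
  Q 57.227.174.119: descend 00111 ; hops seen [∅] ; pick no-route
  Q 82.135.167.0: descend 010100101000011110100111 ; hops seen [H4,H1] ; pick H1
  Q 61.200.65.240: descend 0011110111001000010000011111 ; hops seen [H3] ; pick H3
  del 82.135.167.0/24 (clear depth 24)
  + 82.135.167.245/32 (H5) depth=32
  + 0.0.0.0/0 (H3) depth=0
  Q 61.200.65.255: descend 0011110111001000010000011111 ; hops seen [H3,H3] ; pick H3
  del 82.128.0.0/12 (clear depth 12)
  + 61.200.65.0/24 (H1) depth=24
  + 42.152.0.0/16 (H0) depth=16
  del 82.135.167.245/32 (clear depth 32)
  + 0.0.0.0/0 (H2) depth=0
  Q 42.152.33.11: descend 0010101010011000 ; hops seen [H2,H0] ; pick H0
  Q 57.16.141.165: descend 00111 ; hops seen [H2] ; pick H2
  Q 42.152.0.1: descend 0010101010011000 ; hops seen [H2,H0] ; pick H0
  + 61.200.65.240/28 (H0) depth=28
  + 61.200.65.240/28 (H3) depth=28
  Q 61.200.65.12: descend 001111011100100001000001 ; hops seen [H2,H1] ; pick H1
  Q 115.81.182.184: descend 01 ; hops seen [H2] ; pick H2
  Q 61.200.65.243: descend 0011110111001000010000011111 ; hops seen [H2,H1,H3] ; pick H3
  + 0.0.0.0/0 (H3) depth=0
  Q 42.152.0.10: descend 0010101010011000 ; hops seen [H3,H0] ; pick H0
  del 42.152.0.0/16 (clear depth 16)
  Q 61.200.65.242: descend 0011110111001000010000011111 ; hops seen [H3,H1,H3] ; pick H3

== LOOKUPS ==
["no-route","H1","H3","H3","H0","H2","H0","H1","H2","H3","H0","H3"]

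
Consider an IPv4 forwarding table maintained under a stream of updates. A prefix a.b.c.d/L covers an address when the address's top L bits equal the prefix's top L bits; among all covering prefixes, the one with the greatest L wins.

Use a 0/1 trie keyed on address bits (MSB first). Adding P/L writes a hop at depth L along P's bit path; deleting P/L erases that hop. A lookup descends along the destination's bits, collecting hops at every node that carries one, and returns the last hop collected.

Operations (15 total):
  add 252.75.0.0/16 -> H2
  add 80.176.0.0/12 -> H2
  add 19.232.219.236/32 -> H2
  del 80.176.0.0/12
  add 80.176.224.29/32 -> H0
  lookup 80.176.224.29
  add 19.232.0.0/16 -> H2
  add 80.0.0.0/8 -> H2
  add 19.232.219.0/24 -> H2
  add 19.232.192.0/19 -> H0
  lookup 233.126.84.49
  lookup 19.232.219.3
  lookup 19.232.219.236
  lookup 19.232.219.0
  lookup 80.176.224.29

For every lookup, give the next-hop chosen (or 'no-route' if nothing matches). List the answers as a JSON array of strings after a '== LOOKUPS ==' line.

Trace:
  add 252.75.0.0/16 -> H2 at depth 16
  add 80.176.0.0/12 -> H2 at depth 12
  add 19.232.219.236/32 -> H2 at depth 32
  del 80.176.0.0/12 (clear depth 12)
  add 80.176.224.29/32 -> H0 at depth 32
  lookup 80.176.224.29: bits 01010000101100001110000000011101 walk d0:-→d1:-→d2:-→d3:-→d4:-→d5:-→d6:-→d7:-→d8:-→d9:-→d10:-→d11:-→d12:-→d13:-→d14:-→d15:-→d16:-→d17:-→d18:-→d19:-→d20:-→d21:-→d22:-→d23:-→d24:-→d25:-→d26:-→d27:-→d28:-→d29:-→d30:-→d31:-→d32:H0 -> H0
  add 19.232.0.0/16 -> H2 at depth 16
  add 80.0.0.0/8 -> H2 at depth 8
  add 19.232.219.0/24 -> H2 at depth 24
  add 19.232.192.0/19 -> H0 at depth 19
  lookup 233.126.84.49: bits 111 walk d0:-→d1:-→d2:-→d3:- -> no-route
  lookup 19.232.219.3: bits 000100111110100011011011 walk d0:-→d1:-→d2:-→d3:-→d4:-→d5:-→d6:-→d7:-→d8:-→d9:-→d10:-→d11:-→d12:-→d13:-→d14:-→d15:-→d16:H2→d17:-→d18:-→d19:H0→d20:-→d21:-→d22:-→d23:-→d24:H2 -> H2
  lookup 19.232.219.236: bits 00010011111010001101101111101100 walk d0:-→d1:-→d2:-→d3:-→d4:-→d5:-→d6:-→d7:-→d8:-→d9:-→d10:-→d11:-→d12:-→d13:-→d14:-→d15:-→d16:H2→d17:-→d18:-→d19:H0→d20:-→d21:-→d22:-→d23:-→d24:H2→d25:-→d26:-→d27:-→d28:-→d29:-→d30:-→d31:-→d32:H2 -> H2
  lookup 19.232.219.0: bits 000100111110100011011011 walk d0:-→d1:-→d2:-→d3:-→d4:-→d5:-→d6:-→d7:-→d8:-→d9:-→d10:-→d11:-→d12:-→d13:-→d14:-→d15:-→d16:H2→d17:-→d18:-→d19:H0→d20:-→d21:-→d22:-→d23:-→d24:H2 -> H2
  lookup 80.176.224.29: bits 01010000101100001110000000011101 walk d0:-→d1:-→d2:-→d3:-→d4:-→d5:-→d6:-→d7:-→d8:H2→d9:-→d10:-→d11:-→d12:-→d13:-→d14:-→d15:-→d16:-→d17:-→d18:-→d19:-→d20:-→d21:-→d22:-→d23:-→d24:-→d25:-→d26:-→d27:-→d28:-→d29:-→d30:-→d31:-→d32:H0 -> H0

== LOOKUPS ==
["H0","no-route","H2","H2","H2","H0"]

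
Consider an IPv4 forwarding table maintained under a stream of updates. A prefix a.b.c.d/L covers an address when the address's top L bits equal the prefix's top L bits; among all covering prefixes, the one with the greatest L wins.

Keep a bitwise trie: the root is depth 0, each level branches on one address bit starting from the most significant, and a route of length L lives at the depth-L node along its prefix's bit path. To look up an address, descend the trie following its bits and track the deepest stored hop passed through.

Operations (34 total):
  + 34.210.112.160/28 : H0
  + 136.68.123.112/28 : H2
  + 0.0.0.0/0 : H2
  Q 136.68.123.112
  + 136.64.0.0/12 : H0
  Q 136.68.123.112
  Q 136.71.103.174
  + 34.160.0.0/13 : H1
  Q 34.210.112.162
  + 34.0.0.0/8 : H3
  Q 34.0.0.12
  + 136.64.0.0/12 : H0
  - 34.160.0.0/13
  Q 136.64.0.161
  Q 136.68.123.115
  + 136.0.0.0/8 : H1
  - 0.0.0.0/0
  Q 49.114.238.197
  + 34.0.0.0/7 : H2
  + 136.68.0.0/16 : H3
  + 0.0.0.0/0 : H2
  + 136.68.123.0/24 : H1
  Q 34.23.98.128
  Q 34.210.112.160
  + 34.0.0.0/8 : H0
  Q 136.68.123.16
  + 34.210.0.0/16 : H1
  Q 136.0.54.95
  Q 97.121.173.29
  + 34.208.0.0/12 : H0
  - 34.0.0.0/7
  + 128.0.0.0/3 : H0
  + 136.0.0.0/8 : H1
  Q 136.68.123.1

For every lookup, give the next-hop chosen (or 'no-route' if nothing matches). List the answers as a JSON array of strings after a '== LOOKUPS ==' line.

Process each operation:
  add 34.210.112.160/28 -> H0 at depth 28
  add 136.68.123.112/28 -> H2 at depth 28
  add 0.0.0.0/0 -> H2 at depth 0
  Q 136.68.123.112: descend 1000100001000100011110110111 ; hops seen [H2,H2] ; pick H2
  add 136.64.0.0/12 -> H0 at depth 12
  Q 136.68.123.112: descend 1000100001000100011110110111 ; hops seen [H2,H0,H2] ; pick H2
  Q 136.71.103.174: descend 10001000010001 ; hops seen [H2,H0] ; pick H0
  add 34.160.0.0/13 -> H1 at depth 13
  Q 34.210.112.162: descend 0010001011010010011100001010 ; hops seen [H2,H0] ; pick H0
  add 34.0.0.0/8 -> H3 at depth 8
  Q 34.0.0.12: descend 00100010 ; hops seen [H2,H3] ; pick H3
  add 136.64.0.0/12 -> H0 at depth 12
  - 34.160.0.0/13 clear@13
  Q 136.64.0.161: descend 1000100001000 ; hops seen [H2,H0] ; pick H0
  Q 136.68.123.115: descend 1000100001000100011110110111 ; hops seen [H2,H0,H2] ; pick H2
  add 136.0.0.0/8 -> H1 at depth 8
  - 0.0.0.0/0 clear@0
  Q 49.114.238.197: descend 001 ; hops seen [∅] ; pick no-route
  add 34.0.0.0/7 -> H2 at depth 7
  add 136.68.0.0/16 -> H3 at depth 16
  add 0.0.0.0/0 -> H2 at depth 0
  add 136.68.123.0/24 -> H1 at depth 24
  Q 34.23.98.128: descend 00100010 ; hops seen [H2,H2,H3] ; pick H3
  Q 34.210.112.160: descend 0010001011010010011100001010 ; hops seen [H2,H2,H3,H0] ; pick H0
  add 34.0.0.0/8 -> H0 at depth 8
  Q 136.68.123.16: descend 1000100001000100011110110 ; hops seen [H2,H1,H0,H3,H1] ; pick H1
  add 34.210.0.0/16 -> H1 at depth 16
  Q 136.0.54.95: descend 100010000 ; hops seen [H2,H1] ; pick H1
  Q 97.121.173.29: descend 0 ; hops seen [H2] ; pick H2
  add 34.208.0.0/12 -> H0 at depth 12
  - 34.0.0.0/7 clear@7
  add 128.0.0.0/3 -> H0 at depth 3
  add 136.0.0.0/8 -> H1 at depth 8
  Q 136.68.123.1: descend 1000100001000100011110110 ; hops seen [H2,H0,H1,H0,H3,H1] ; pick H1

== LOOKUPS ==
["H2","H2","H0","H0","H3","H0","H2","no-route","H3","H0","H1","H1","H2","H1"]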